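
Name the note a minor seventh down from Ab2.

Seven letter names down from A: B.
A minor seventh is 10 semitones; 10 semitones down from Ab2 gives Bb1.

Bb1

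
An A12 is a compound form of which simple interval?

Each octave removed subtracts seven from the number: 12 − 7 = 5.
Quality carries through unchanged, so the simple form is an augmented fifth.

augmented 5th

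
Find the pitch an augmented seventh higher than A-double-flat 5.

Counting seven letter names up from A lands on G.
Moving 12 semitones up from Abb5 (the size of an augmented seventh) reaches G6.

G 6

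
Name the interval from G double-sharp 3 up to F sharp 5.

G to F spans seven letter names (G-A-B-C-D-E-F), plus an octave, so the interval is some kind of fourteenth.
G##3 to F#5 spans 21 semitones — two semitones narrower than the major fourteenth (23) — giving a diminished fourteenth.
(Equivalently, a compound diminished seventh: a diminished seventh plus an octave.)

diminished fourteenth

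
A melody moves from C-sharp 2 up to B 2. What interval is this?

minor seventh

C to B spans seven letter names (C-D-E-F-G-A-B): a seventh.
At 10 semitones, C#2→B2 falls one short of a major seventh: minor.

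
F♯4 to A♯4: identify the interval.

F to A spans three letter names (F-G-A), so the interval is some kind of third.
Counting semitones, F#4→A#4 is 4, which is the major third.

major third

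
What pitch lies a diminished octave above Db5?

The letter stays D (same as the start), shifted an octave up.
A diminished octave is 11 semitones; 11 semitones up from Db5 gives Dbb6.

Dbb6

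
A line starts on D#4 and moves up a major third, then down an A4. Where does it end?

A major third up from D#4 is F##4.
Down an augmented fourth from F##4: C#4 (6 semitones down).

C#4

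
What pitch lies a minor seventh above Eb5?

Seven letter names up from E: D.
A minor seventh is 10 semitones; 10 semitones up from Eb5 gives Db6.

Db6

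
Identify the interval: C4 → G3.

perfect fourth

Descending from C4 to G3 is the same interval as ascending G3 to C4.
G to C spans four letter names (G-A-B-C): a fourth.
The perfect fourth spans 5 semitones, and G3 to C4 is exactly 5 semitones — so this is a perfect fourth.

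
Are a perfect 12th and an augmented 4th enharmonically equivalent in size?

A perfect twelfth is 19 semitones but an augmented fourth is 6 semitones — different sizes.

No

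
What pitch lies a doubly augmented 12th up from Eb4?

The twelfth's letter: E up five letter names plus an octave → B.
Moving 21 semitones up from Eb4 (the size of a doubly augmented twelfth) reaches B#5.

B#5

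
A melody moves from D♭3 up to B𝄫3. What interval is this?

D to B spans six letter names (D-E-F-G-A-B), so the interval is some kind of sixth.
At 8 semitones, Db3→Bbb3 falls one short of a major sixth: minor.

minor sixth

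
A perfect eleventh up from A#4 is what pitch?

Counting four letter names plus an octave up from A lands on D.
A perfect eleventh spans 17 semitones, so from A#4 the target pitch is D#6.

D#6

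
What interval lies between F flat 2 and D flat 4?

F to D spans six letter names (F-G-A-B-C-D), plus an octave, so the interval is some kind of thirteenth.
The major thirteenth spans 21 semitones, and Fb2 to Db4 is exactly 21 semitones — so this is a major thirteenth.
(Equivalently, a compound major sixth: a major sixth plus an octave.)

major thirteenth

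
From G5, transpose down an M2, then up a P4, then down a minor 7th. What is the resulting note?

C5

Down a major second from G5: F5 (2 semitones down).
F5 up a perfect fourth → Bb5 (5 semitones).
Down a minor seventh from Bb5: C5 (10 semitones down).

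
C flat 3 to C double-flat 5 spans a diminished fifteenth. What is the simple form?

Take out an octave (7 from the number): 15 − 7 = 8.
That makes a diminished fifteenth a compound diminished octave — an octave plus a diminished octave.

d8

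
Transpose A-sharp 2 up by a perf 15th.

The letter stays A (same as the start), shifted two octaves up.
A perfect fifteenth is 24 semitones; 24 semitones up from A#2 gives A#4.

A-sharp 4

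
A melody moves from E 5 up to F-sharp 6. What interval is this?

E to F spans two letter names (E-F), plus an octave, so the interval is some kind of ninth.
The major ninth spans 14 semitones, and E5 to F#6 is exactly 14 semitones — so this is a major ninth.
(Equivalently, a compound major second: a major second plus an octave.)

major 9th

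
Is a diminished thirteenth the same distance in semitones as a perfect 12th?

A diminished thirteenth = 19 semitones = a perfect twelfth; enharmonically equal.

Yes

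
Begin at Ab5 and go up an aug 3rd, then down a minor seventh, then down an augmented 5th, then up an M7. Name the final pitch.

F#5

Ab5 up an augmented third → C#6 (5 semitones).
A minor seventh down from C#6 is D#5.
Down an augmented fifth from D#5: G4 (8 semitones down).
G4 up a major seventh → F#5 (11 semitones).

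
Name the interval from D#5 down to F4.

Descending from D#5 to F4 is the same interval as ascending F4 to D#5.
F to D spans six letter names (F-G-A-B-C-D): a sixth.
F4 to D#5 spans 10 semitones — one semitone wider than the major sixth (9) — giving an augmented sixth.

augmented 6th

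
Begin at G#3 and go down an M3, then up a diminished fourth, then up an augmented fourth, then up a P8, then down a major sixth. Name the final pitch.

Down a major third from G#3: E3 (4 semitones down).
A diminished fourth up from E3 is Ab3.
Up an augmented fourth from Ab3: D4 (6 semitones up).
D4 up a perfect octave → D5 (12 semitones).
D5 down a major sixth → F4 (9 semitones).

F4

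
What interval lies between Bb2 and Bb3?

P8

B to B is the same letter name, plus an octave, so the interval is some kind of octave.
Counting semitones, Bb2→Bb3 is 12, which is the perfect octave.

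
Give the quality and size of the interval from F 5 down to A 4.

Descending from F5 to A4 is the same interval as ascending A4 to F5.
A to F spans six letter names (A-B-C-D-E-F), so the interval is some kind of sixth.
A4 to F5 is 8 semitones, a half step short of the major sixth (9), so this is minor.

minor sixth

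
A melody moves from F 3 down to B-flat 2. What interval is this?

Descending from F3 to Bb2 is the same interval as ascending Bb2 to F3.
B to F spans five letter names (B-C-D-E-F) — that makes it a fifth of some quality.
The perfect fifth spans 7 semitones, and Bb2 to F3 is exactly 7 semitones — so this is a perfect fifth.

perfect fifth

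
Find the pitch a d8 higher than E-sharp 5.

For an octave the letter name doesn't change: still E, an octave up.
A diminished octave spans 11 semitones, so from E#5 the target pitch is E6.

E 6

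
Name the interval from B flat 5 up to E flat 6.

B to E spans four letter names (B-C-D-E) — that makes it a fourth of some quality.
Bb5 to Eb6 is 5 semitones, matching the perfect fourth exactly, so the quality is perfect.

perfect fourth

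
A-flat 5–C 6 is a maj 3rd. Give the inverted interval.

minor 6th

The rule of nine gives the new number: 9 − 3 = 6, so a third becomes a sixth.
The quality also flips — major becomes minor — giving a minor sixth.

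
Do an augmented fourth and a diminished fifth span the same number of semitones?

Yes

Both span 6 semitones: an augmented fourth and a diminished fifth are the same chromatic distance.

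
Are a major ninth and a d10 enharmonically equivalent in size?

Both span 14 semitones: a major ninth and a diminished tenth are the same chromatic distance.

Yes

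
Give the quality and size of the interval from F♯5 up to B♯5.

F to B spans four letter names (F-G-A-B), so the interval is some kind of fourth.
The perfect fourth is 5 semitones; here we have 6, one semitone wider: augmented.

A4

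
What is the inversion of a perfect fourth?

perfect 5th

The rule of nine gives the new number: 9 − 4 = 5, so a fourth becomes a fifth.
And perfect stays perfect under inversion, so we get a perfect fifth.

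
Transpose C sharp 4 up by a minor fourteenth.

Seven letters up from C (plus an octave) reaches B.
Moving 22 semitones up from C#4 (the size of a minor fourteenth) reaches B5.

B 5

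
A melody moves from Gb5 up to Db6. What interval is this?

G to D spans five letter names (G-A-B-C-D) — that makes it a fifth of some quality.
The perfect fifth spans 7 semitones, and Gb5 to Db6 is exactly 7 semitones — so this is a perfect fifth.

perfect 5th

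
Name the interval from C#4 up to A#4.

major sixth

C to A spans six letter names (C-D-E-F-G-A) — that makes it a sixth of some quality.
Counting semitones, C#4→A#4 is 9, which is the major sixth.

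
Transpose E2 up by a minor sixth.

C3

Counting six letter names up from E lands on C.
A minor sixth is 8 semitones; 8 semitones up from E2 gives C3.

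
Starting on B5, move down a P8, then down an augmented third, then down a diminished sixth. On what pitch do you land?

B5 down a perfect octave → B4 (12 semitones).
B4 down an augmented third → Gb4 (5 semitones).
A diminished sixth down from Gb4 is B3.

B3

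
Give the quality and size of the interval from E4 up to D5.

E to D spans seven letter names (E-F-G-A-B-C-D) — that makes it a seventh of some quality.
A major seventh would be 11 semitones, but E4 to D5 is 10 — one semitone narrower, making it a minor seventh.

minor 7th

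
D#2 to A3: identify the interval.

D to A spans five letter names (D-E-F-G-A), plus an octave, so the interval is some kind of twelfth.
The perfect twelfth is 19 semitones; here we have 18, one semitone narrower: diminished.
(Equivalently, a compound diminished fifth: a diminished fifth plus an octave.)

diminished 12th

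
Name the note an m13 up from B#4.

Six letters up from B (plus an octave) reaches G.
Moving 20 semitones up from B#4 (the size of a minor thirteenth) reaches G#6.

G#6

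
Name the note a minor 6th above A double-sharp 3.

The sixth takes the letter from A up to F.
A minor sixth spans 8 semitones, so from A##3 the target pitch is F##4.

F double-sharp 4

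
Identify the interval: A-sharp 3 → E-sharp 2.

Descending from A#3 to E#2 is the same interval as ascending E#2 to A#3.
E to A spans four letter names (E-F-G-A), plus an octave: an eleventh.
E#2 to A#3 is 17 semitones, matching the perfect eleventh exactly, so the quality is perfect.
(Equivalently, a compound perfect fourth: a perfect fourth plus an octave.)

perfect eleventh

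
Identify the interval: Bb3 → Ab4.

minor seventh

B to A spans seven letter names (B-C-D-E-F-G-A), so the interval is some kind of seventh.
A major seventh would be 11 semitones, but Bb3 to Ab4 is 10 — one semitone narrower, making it a minor seventh.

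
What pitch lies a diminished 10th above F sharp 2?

A flat 3

Counting three letter names plus an octave up from F lands on A.
Moving 14 semitones up from F#2 (the size of a diminished tenth) reaches Ab3.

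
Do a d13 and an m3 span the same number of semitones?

A diminished thirteenth is 19 semitones but a minor third is 3 semitones — different sizes.

No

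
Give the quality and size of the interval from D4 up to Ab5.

diminished twelfth

D to A spans five letter names (D-E-F-G-A), plus an octave: a twelfth.
A perfect twelfth would be 19 semitones; D4 to Ab5 is 18, one semitone narrower, so the interval is diminished.
(Equivalently, a compound diminished fifth: a diminished fifth plus an octave.)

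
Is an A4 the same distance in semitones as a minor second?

An augmented fourth spans 6 semitones; a minor second spans 1 semitone. They differ by 5.

No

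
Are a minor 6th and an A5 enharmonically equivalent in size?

Both span 8 semitones: a minor sixth and an augmented fifth are the same chromatic distance.

Yes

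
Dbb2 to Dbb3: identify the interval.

P8

D to D is the same letter name, plus an octave, so the interval is some kind of octave.
Dbb2 to Dbb3 is 12 semitones, matching the perfect octave exactly, so the quality is perfect.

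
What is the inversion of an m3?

Interval numbers invert to sum to nine: 3 + 6 = 9, so a third inverts to a sixth.
Quality inverts too: minor becomes major. That makes the inversion a major sixth.

major sixth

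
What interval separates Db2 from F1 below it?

minor 6th

Descending from Db2 to F1 is the same interval as ascending F1 to Db2.
F to D spans six letter names (F-G-A-B-C-D): a sixth.
At 8 semitones, F1→Db2 falls one short of a major sixth: minor.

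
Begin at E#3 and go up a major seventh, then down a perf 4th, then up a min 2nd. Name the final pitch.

A major seventh up from E#3 is D##4.
D##4 down a perfect fourth → A##3 (5 semitones).
A minor second up from A##3 is B#3.

B#3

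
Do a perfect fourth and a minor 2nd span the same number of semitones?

A perfect fourth is 5 semitones but a minor second is 1 semitone — different sizes.

No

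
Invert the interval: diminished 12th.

First reduce the compound diminished twelfth to its simple form, a diminished fifth.
Interval numbers invert to sum to nine: 5 + 4 = 9, so a fifth inverts to a fourth.
And diminished becomes augmented under inversion, so we get an augmented fourth.

augmented fourth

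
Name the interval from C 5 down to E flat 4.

Descending from C5 to Eb4 is the same interval as ascending Eb4 to C5.
E to C spans six letter names (E-F-G-A-B-C), so the interval is some kind of sixth.
The major sixth spans 9 semitones, and Eb4 to C5 is exactly 9 semitones — so this is a major sixth.

major 6th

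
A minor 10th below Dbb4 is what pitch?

Bbb2

The tenth's letter: D down three letter names plus an octave → B.
A minor tenth spans 15 semitones, so from Dbb4 the target pitch is Bbb2.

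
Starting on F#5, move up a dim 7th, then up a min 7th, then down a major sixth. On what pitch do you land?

Up a diminished seventh from F#5: Eb6 (9 semitones up).
Eb6 up a minor seventh → Db7 (10 semitones).
Down a major sixth from Db7: Fb6 (9 semitones down).

Fb6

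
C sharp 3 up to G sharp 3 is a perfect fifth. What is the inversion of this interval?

perfect fourth

Inverted interval numbers add to nine, so a fifth pairs with a fourth (5 + 4 = 9).
And perfect stays perfect under inversion, so we get a perfect fourth.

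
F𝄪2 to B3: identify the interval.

diminished eleventh

F to B spans four letter names (F-G-A-B), plus an octave, so the interval is some kind of eleventh.
F##2 to B3 spans 16 semitones — one semitone narrower than the perfect eleventh (17) — giving a diminished eleventh.
(Equivalently, a compound diminished fourth: a diminished fourth plus an octave.)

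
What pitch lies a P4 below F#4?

C#4

The fourth takes the letter from F down to C.
A perfect fourth spans 5 semitones, so from F#4 the target pitch is C#4.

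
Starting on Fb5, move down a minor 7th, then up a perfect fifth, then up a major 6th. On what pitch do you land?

Fb5 down a minor seventh → Gb4 (10 semitones).
Up a perfect fifth from Gb4: Db5 (7 semitones up).
A major sixth up from Db5 is Bb5.

Bb5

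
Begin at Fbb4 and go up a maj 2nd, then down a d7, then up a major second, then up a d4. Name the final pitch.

Fbb4 up a major second → Gbb4 (2 semitones).
A diminished seventh down from Gbb4 is Ab3.
Ab3 up a major second → Bb3 (2 semitones).
A diminished fourth up from Bb3 is Ebb4.

Ebb4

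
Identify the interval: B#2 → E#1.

Descending from B#2 to E#1 is the same interval as ascending E#1 to B#2.
E to B spans five letter names (E-F-G-A-B), plus an octave — that makes it a twelfth of some quality.
E#1 to B#2 is 19 semitones, matching the perfect twelfth exactly, so the quality is perfect.
(Equivalently, a compound perfect fifth: a perfect fifth plus an octave.)

P12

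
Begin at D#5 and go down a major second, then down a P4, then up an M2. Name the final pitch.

A#4

A major second down from D#5 is C#5.
C#5 down a perfect fourth → G#4 (5 semitones).
G#4 up a major second → A#4 (2 semitones).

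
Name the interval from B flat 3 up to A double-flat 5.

diminished fourteenth

B to A spans seven letter names (B-C-D-E-F-G-A), plus an octave — that makes it a fourteenth of some quality.
Bb3 to Abb5 spans 21 semitones — two semitones narrower than the major fourteenth (23) — giving a diminished fourteenth.
(Equivalently, a compound diminished seventh: a diminished seventh plus an octave.)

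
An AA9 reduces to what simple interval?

doubly augmented 2nd

Take out an octave (7 from the number): 9 − 7 = 2.
So a doubly augmented ninth is an octave plus a doubly augmented second. The quality is unchanged.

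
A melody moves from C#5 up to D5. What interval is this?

C to D spans two letter names (C-D), so the interval is some kind of second.
A major second would be 2 semitones, but C#5 to D5 is 1 — one semitone narrower, making it a minor second.

minor 2nd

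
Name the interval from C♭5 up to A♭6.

major thirteenth

C to A spans six letter names (C-D-E-F-G-A), plus an octave — that makes it a thirteenth of some quality.
The major thirteenth spans 21 semitones, and Cb5 to Ab6 is exactly 21 semitones — so this is a major thirteenth.
(Equivalently, a compound major sixth: a major sixth plus an octave.)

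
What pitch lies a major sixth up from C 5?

A 5

Six letter names up from C: A.
A major sixth is 9 semitones; 9 semitones up from C5 gives A5.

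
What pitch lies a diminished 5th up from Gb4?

Counting five letter names up from G lands on D.
Moving 6 semitones up from Gb4 (the size of a diminished fifth) reaches Dbb5.

Dbb5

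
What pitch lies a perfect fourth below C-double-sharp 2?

Counting four letter names down from C lands on G.
A perfect fourth spans 5 semitones, so from C##2 the target pitch is G##1.

G-double-sharp 1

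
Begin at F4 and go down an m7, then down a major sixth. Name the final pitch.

F4 down a minor seventh → G3 (10 semitones).
A major sixth down from G3 is Bb2.

Bb2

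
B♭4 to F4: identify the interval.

Descending from Bb4 to F4 is the same interval as ascending F4 to Bb4.
F to B spans four letter names (F-G-A-B), so the interval is some kind of fourth.
F4 to Bb4 is 5 semitones, matching the perfect fourth exactly, so the quality is perfect.

perfect 4th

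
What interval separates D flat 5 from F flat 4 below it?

Descending from Db5 to Fb4 is the same interval as ascending Fb4 to Db5.
F to D spans six letter names (F-G-A-B-C-D) — that makes it a sixth of some quality.
The major sixth spans 9 semitones, and Fb4 to Db5 is exactly 9 semitones — so this is a major sixth.

major sixth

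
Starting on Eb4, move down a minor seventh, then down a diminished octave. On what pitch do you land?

F#2

Down a minor seventh from Eb4: F3 (10 semitones down).
A diminished octave down from F3 is F#2.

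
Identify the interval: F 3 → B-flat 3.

P4

F to B spans four letter names (F-G-A-B) — that makes it a fourth of some quality.
The perfect fourth spans 5 semitones, and F3 to Bb3 is exactly 5 semitones — so this is a perfect fourth.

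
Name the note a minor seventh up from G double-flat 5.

Counting seven letter names up from G lands on F.
Moving 10 semitones up from Gbb5 (the size of a minor seventh) reaches Fbb6.

F double-flat 6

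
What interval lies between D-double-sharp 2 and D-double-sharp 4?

D to D is the same letter name, plus 2 octaves: a fifteenth.
D##2 to D##4 is 24 semitones, matching the perfect fifteenth exactly, so the quality is perfect.
(Equivalently, a compound perfect octave: a perfect octave plus an octave.)

perfect 15th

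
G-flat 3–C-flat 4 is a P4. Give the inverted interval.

P5

Inverted interval numbers add to nine, so a fourth pairs with a fifth (4 + 5 = 9).
Quality inverts too: perfect stays perfect. That makes the inversion a perfect fifth.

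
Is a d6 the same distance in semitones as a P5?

A diminished sixth = 7 semitones = a perfect fifth; enharmonically equal.

Yes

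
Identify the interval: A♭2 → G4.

major fourteenth

A to G spans seven letter names (A-B-C-D-E-F-G), plus an octave — that makes it a fourteenth of some quality.
Ab2 to G4 is 23 semitones, matching the major fourteenth exactly, so the quality is major.
(Equivalently, a compound major seventh: a major seventh plus an octave.)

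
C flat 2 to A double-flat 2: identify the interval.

minor 6th

C to A spans six letter names (C-D-E-F-G-A): a sixth.
Cb2 to Abb2 is 8 semitones, a half step short of the major sixth (9), so this is minor.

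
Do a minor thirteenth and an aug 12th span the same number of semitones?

Yes

A minor thirteenth spans 20 semitones, and an augmented twelfth also spans 20 semitones — they're enharmonic.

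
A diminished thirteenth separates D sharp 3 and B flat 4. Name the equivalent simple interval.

Take out an octave (7 from the number): 13 − 7 = 6.
Quality carries through unchanged, so the simple form is a diminished sixth.

diminished sixth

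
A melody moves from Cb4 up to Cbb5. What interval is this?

C to C is the same letter name, plus an octave: an octave.
A perfect octave would be 12 semitones; Cb4 to Cbb5 is 11, one semitone narrower, so the interval is diminished.

diminished 8th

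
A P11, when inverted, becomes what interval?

First reduce the compound perfect eleventh to its simple form, a perfect fourth.
Interval numbers invert to sum to nine: 4 + 5 = 9, so a fourth inverts to a fifth.
Quality inverts too: perfect stays perfect. That makes the inversion a perfect fifth.

perfect fifth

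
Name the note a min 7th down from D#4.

Counting seven letter names down from D lands on E.
A minor seventh is 10 semitones; 10 semitones down from D#4 gives E#3.

E#3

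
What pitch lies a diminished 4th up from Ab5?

Counting four letter names up from A lands on D.
A diminished fourth is 4 semitones; 4 semitones up from Ab5 gives Dbb6.

Dbb6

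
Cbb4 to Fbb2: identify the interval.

P12

Descending from Cbb4 to Fbb2 is the same interval as ascending Fbb2 to Cbb4.
F to C spans five letter names (F-G-A-B-C), plus an octave, so the interval is some kind of twelfth.
Fbb2 to Cbb4 is 19 semitones, matching the perfect twelfth exactly, so the quality is perfect.
(Equivalently, a compound perfect fifth: a perfect fifth plus an octave.)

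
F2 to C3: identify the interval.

F to C spans five letter names (F-G-A-B-C), so the interval is some kind of fifth.
Counting semitones, F2→C3 is 7, which is the perfect fifth.

perfect 5th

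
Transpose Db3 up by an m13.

Bbb4

Counting six letter names plus an octave up from D lands on B.
A minor thirteenth spans 20 semitones, so from Db3 the target pitch is Bbb4.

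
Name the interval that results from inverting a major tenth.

First reduce the compound major tenth to its simple form, a major third.
Inverted interval numbers add to nine, so a third pairs with a sixth (3 + 6 = 9).
Quality inverts too: major becomes minor. That makes the inversion a minor sixth.

minor sixth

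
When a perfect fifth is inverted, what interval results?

Inverted interval numbers add to nine, so a fifth pairs with a fourth (5 + 4 = 9).
Quality inverts too: perfect stays perfect. That makes the inversion a perfect fourth.

perfect fourth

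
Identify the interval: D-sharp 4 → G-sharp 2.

Descending from D#4 to G#2 is the same interval as ascending G#2 to D#4.
G to D spans five letter names (G-A-B-C-D), plus an octave: a twelfth.
Counting semitones, G#2→D#4 is 19, which is the perfect twelfth.
(Equivalently, a compound perfect fifth: a perfect fifth plus an octave.)

perfect twelfth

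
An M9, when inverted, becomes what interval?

First reduce the compound major ninth to its simple form, a major second.
Interval numbers invert to sum to nine: 2 + 7 = 9, so a second inverts to a seventh.
The quality also flips — major becomes minor — giving a minor seventh.

m7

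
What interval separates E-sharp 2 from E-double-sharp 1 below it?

diminished octave

Descending from E#2 to E##1 is the same interval as ascending E##1 to E#2.
E to E is the same letter name, plus an octave — that makes it an octave of some quality.
A perfect octave would be 12 semitones; E##1 to E#2 is 11, one semitone narrower, so the interval is diminished.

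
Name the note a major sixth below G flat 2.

B double-flat 1

Counting six letter names down from G lands on B.
Moving 9 semitones down from Gb2 (the size of a major sixth) reaches Bbb1.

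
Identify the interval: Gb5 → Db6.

perfect fifth

G to D spans five letter names (G-A-B-C-D): a fifth.
Gb5 to Db6 is 7 semitones, matching the perfect fifth exactly, so the quality is perfect.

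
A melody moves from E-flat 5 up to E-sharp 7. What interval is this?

doubly augmented fifteenth

E to E is the same letter name, plus 2 octaves: a fifteenth.
A perfect fifteenth would be 24 semitones; Eb5 to E#7 is 26, two semitones wider, so the interval is doubly augmented.
(Equivalently, a compound doubly augmented octave: a doubly augmented octave plus an octave.)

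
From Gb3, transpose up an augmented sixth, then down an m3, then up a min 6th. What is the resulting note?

An augmented sixth up from Gb3 is E4.
E4 down a minor third → C#4 (3 semitones).
C#4 up a minor sixth → A4 (8 semitones).

A4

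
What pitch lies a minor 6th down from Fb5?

Counting six letter names down from F lands on A.
Moving 8 semitones down from Fb5 (the size of a minor sixth) reaches Ab4.

Ab4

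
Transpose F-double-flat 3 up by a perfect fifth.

The fifth takes the letter from F up to C.
A perfect fifth is 7 semitones; 7 semitones up from Fbb3 gives Cbb4.

C-double-flat 4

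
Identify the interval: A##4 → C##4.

Descending from A##4 to C##4 is the same interval as ascending C##4 to A##4.
C to A spans six letter names (C-D-E-F-G-A): a sixth.
The major sixth spans 9 semitones, and C##4 to A##4 is exactly 9 semitones — so this is a major sixth.

major 6th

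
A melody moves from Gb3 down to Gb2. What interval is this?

perfect 8th

Descending from Gb3 to Gb2 is the same interval as ascending Gb2 to Gb3.
G to G is the same letter name, plus an octave — that makes it an octave of some quality.
The perfect octave spans 12 semitones, and Gb2 to Gb3 is exactly 12 semitones — so this is a perfect octave.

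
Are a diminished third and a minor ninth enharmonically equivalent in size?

No

A diminished third spans 2 semitones; a minor ninth spans 13 semitones. They differ by 11.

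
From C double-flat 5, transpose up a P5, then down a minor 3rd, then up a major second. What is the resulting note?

F flat 5

Cbb5 up a perfect fifth → Gbb5 (7 semitones).
A minor third down from Gbb5 is Ebb5.
Ebb5 up a major second → Fb5 (2 semitones).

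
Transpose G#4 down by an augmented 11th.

The eleventh's letter: G down four letter names plus an octave → D.
An augmented eleventh spans 18 semitones, so from G#4 the target pitch is D3.

D3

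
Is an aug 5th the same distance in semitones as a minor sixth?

Yes

An augmented fifth = 8 semitones = a minor sixth; enharmonically equal.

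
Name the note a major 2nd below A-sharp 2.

Two letter names down from A: G.
Moving 2 semitones down from A#2 (the size of a major second) reaches G#2.

G-sharp 2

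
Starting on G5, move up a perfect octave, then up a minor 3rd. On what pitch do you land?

A perfect octave up from G5 is G6.
A minor third up from G6 is Bb6.

Bb6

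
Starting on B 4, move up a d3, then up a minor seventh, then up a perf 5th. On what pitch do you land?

G flat 6

Up a diminished third from B4: Db5 (2 semitones up).
A minor seventh up from Db5 is Cb6.
Up a perfect fifth from Cb6: Gb6 (7 semitones up).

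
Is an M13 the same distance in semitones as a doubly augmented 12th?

A major thirteenth spans 21 semitones, and a doubly augmented twelfth also spans 21 semitones — they're enharmonic.

Yes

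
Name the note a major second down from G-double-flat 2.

Two letter names down from G: F.
A major second spans 2 semitones, so from Gbb2 the target pitch is Fbb2.

F-double-flat 2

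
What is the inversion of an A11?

diminished 5th

First reduce the compound augmented eleventh to its simple form, an augmented fourth.
Inverted interval numbers add to nine, so a fourth pairs with a fifth (4 + 5 = 9).
And augmented becomes diminished under inversion, so we get a diminished fifth.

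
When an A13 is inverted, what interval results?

First reduce the compound augmented thirteenth to its simple form, an augmented sixth.
Inverted interval numbers add to nine, so a sixth pairs with a third (6 + 3 = 9).
And augmented becomes diminished under inversion, so we get a diminished third.

diminished 3rd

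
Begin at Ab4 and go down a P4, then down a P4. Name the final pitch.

Bb3

Ab4 down a perfect fourth → Eb4 (5 semitones).
Down a perfect fourth from Eb4: Bb3 (5 semitones down).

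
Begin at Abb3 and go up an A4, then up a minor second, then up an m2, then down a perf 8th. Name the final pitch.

An augmented fourth up from Abb3 is Db4.
A minor second up from Db4 is Ebb4.
Up a minor second from Ebb4: Fbb4 (1 semitone up).
A perfect octave down from Fbb4 is Fbb3.

Fbb3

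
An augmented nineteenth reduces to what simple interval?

Subtracting seven from the interval number removes an octave: 19 − 14 = 5.
That makes an augmented nineteenth a compound augmented fifth — 2 octaves plus an augmented fifth.

A5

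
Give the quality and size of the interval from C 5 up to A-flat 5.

C to A spans six letter names (C-D-E-F-G-A) — that makes it a sixth of some quality.
C5 to Ab5 is 8 semitones, a half step short of the major sixth (9), so this is minor.

minor sixth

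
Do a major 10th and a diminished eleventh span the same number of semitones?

Yes

A major tenth spans 16 semitones, and a diminished eleventh also spans 16 semitones — they're enharmonic.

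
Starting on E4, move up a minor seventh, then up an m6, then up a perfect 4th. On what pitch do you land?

Eb6

A minor seventh up from E4 is D5.
A minor sixth up from D5 is Bb5.
Bb5 up a perfect fourth → Eb6 (5 semitones).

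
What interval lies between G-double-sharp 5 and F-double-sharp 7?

G to F spans seven letter names (G-A-B-C-D-E-F), plus an octave: a fourteenth.
G##5 to F##7 is 22 semitones, a half step short of the major fourteenth (23), so this is minor.
(Equivalently, a compound minor seventh: a minor seventh plus an octave.)

m14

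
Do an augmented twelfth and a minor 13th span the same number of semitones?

Yes

An augmented twelfth = 20 semitones = a minor thirteenth; enharmonically equal.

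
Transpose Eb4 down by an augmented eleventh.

Bbb2

Four letters down from E (plus an octave) reaches B.
An augmented eleventh is 18 semitones; 18 semitones down from Eb4 gives Bbb2.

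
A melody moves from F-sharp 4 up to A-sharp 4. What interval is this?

major third

F to A spans three letter names (F-G-A): a third.
F#4 to A#4 is 4 semitones, matching the major third exactly, so the quality is major.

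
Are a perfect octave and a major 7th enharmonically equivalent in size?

No

A perfect octave spans 12 semitones; a major seventh spans 11 semitones. They differ by 1.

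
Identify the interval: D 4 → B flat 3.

Descending from D4 to Bb3 is the same interval as ascending Bb3 to D4.
B to D spans three letter names (B-C-D): a third.
The major third spans 4 semitones, and Bb3 to D4 is exactly 4 semitones — so this is a major third.

major third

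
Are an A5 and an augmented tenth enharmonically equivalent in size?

An augmented fifth is 8 semitones but an augmented tenth is 17 semitones — different sizes.

No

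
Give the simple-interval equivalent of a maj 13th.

Each octave removed subtracts seven from the number: 13 − 7 = 6.
Quality carries through unchanged, so the simple form is a major sixth.

major 6th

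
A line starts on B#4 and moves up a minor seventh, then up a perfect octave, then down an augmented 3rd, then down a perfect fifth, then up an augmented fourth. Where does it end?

B#4 up a minor seventh → A#5 (10 semitones).
A#5 up a perfect octave → A#6 (12 semitones).
An augmented third down from A#6 is F6.
F6 down a perfect fifth → Bb5 (7 semitones).
Bb5 up an augmented fourth → E6 (6 semitones).

E6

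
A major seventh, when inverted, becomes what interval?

Inverted interval numbers add to nine, so a seventh pairs with a second (7 + 2 = 9).
Quality inverts too: major becomes minor. That makes the inversion a minor second.

minor second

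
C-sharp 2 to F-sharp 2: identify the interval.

perfect fourth

C to F spans four letter names (C-D-E-F): a fourth.
The perfect fourth spans 5 semitones, and C#2 to F#2 is exactly 5 semitones — so this is a perfect fourth.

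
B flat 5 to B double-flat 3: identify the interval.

Descending from Bb5 to Bbb3 is the same interval as ascending Bbb3 to Bb5.
B to B is the same letter name, plus 2 octaves: a fifteenth.
A perfect fifteenth would be 24 semitones; Bbb3 to Bb5 is 25, one semitone wider, so the interval is augmented.
(Equivalently, a compound augmented octave: an augmented octave plus an octave.)

augmented fifteenth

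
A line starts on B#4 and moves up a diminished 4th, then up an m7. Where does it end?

D6

Up a diminished fourth from B#4: E5 (4 semitones up).
E5 up a minor seventh → D6 (10 semitones).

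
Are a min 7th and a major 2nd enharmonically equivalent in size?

A minor seventh is 10 semitones but a major second is 2 semitones — different sizes.

No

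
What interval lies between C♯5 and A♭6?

diminished 13th

C to A spans six letter names (C-D-E-F-G-A), plus an octave: a thirteenth.
A major thirteenth would be 21 semitones; C#5 to Ab6 is 19, two semitones narrower, so the interval is diminished.
(Equivalently, a compound diminished sixth: a diminished sixth plus an octave.)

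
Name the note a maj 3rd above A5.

C#6

Counting three letter names up from A lands on C.
Moving 4 semitones up from A5 (the size of a major third) reaches C#6.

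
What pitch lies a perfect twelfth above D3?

A4

Five letters up from D (plus an octave) reaches A.
A perfect twelfth spans 19 semitones, so from D3 the target pitch is A4.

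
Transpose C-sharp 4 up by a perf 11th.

F-sharp 5

Counting four letter names plus an octave up from C lands on F.
Moving 17 semitones up from C#4 (the size of a perfect eleventh) reaches F#5.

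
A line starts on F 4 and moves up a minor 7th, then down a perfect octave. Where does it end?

E flat 4

Up a minor seventh from F4: Eb5 (10 semitones up).
Down a perfect octave from Eb5: Eb4 (12 semitones down).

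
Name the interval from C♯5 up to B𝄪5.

C to B spans seven letter names (C-D-E-F-G-A-B) — that makes it a seventh of some quality.
The major seventh is 11 semitones; here we have 12, one semitone wider: augmented.

augmented seventh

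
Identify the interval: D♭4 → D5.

A8

D to D is the same letter name, plus an octave: an octave.
The perfect octave is 12 semitones; here we have 13, one semitone wider: augmented.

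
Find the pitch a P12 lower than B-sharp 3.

The twelfth's letter: B down five letter names plus an octave → E.
A perfect twelfth spans 19 semitones, so from B#3 the target pitch is E#2.

E-sharp 2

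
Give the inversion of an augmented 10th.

d6

First reduce the compound augmented tenth to its simple form, an augmented third.
Interval numbers invert to sum to nine: 3 + 6 = 9, so a third inverts to a sixth.
Quality inverts too: augmented becomes diminished. That makes the inversion a diminished sixth.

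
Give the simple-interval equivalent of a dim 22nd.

diminished octave

Take out 2 octaves (14 from the number): 22 − 14 = 8.
That makes a diminished twenty-second a compound diminished octave — 2 octaves plus a diminished octave.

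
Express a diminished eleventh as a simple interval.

d4

Subtracting seven from the interval number removes an octave: 11 − 7 = 4.
That makes a diminished eleventh a compound diminished fourth — an octave plus a diminished fourth.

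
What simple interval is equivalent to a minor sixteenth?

minor 2nd

Subtracting seven from the interval number removes an octave: 16 − 14 = 2.
Quality carries through unchanged, so the simple form is a minor second.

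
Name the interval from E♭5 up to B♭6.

P12

E to B spans five letter names (E-F-G-A-B), plus an octave — that makes it a twelfth of some quality.
Eb5 to Bb6 is 19 semitones, matching the perfect twelfth exactly, so the quality is perfect.
(Equivalently, a compound perfect fifth: a perfect fifth plus an octave.)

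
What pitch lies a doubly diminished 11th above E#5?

The eleventh's letter: E up four letter names plus an octave → A.
A doubly diminished eleventh is 15 semitones; 15 semitones up from E#5 gives Ab6.

Ab6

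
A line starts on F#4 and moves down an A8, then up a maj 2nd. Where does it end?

G3

F#4 down an augmented octave → F3 (13 semitones).
A major second up from F3 is G3.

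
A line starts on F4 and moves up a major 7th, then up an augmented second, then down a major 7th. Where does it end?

A major seventh up from F4 is E5.
An augmented second up from E5 is F##5.
F##5 down a major seventh → G#4 (11 semitones).

G#4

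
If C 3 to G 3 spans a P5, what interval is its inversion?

P4

The rule of nine gives the new number: 9 − 5 = 4, so a fifth becomes a fourth.
The quality also flips — perfect stays perfect — giving a perfect fourth.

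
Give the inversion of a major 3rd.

Inverted interval numbers add to nine, so a third pairs with a sixth (3 + 6 = 9).
And major becomes minor under inversion, so we get a minor sixth.

m6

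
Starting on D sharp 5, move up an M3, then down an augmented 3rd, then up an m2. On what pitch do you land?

Up a major third from D#5: F##5 (4 semitones up).
F##5 down an augmented third → D5 (5 semitones).
Up a minor second from D5: Eb5 (1 semitone up).

E flat 5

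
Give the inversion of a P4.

perfect 5th

Inverted interval numbers add to nine, so a fourth pairs with a fifth (4 + 5 = 9).
And perfect stays perfect under inversion, so we get a perfect fifth.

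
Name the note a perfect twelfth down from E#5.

Five letters down from E (plus an octave) reaches A.
A perfect twelfth is 19 semitones; 19 semitones down from E#5 gives A#3.

A#3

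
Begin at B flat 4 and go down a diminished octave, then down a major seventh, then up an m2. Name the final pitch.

D flat 3

Down a diminished octave from Bb4: B3 (11 semitones down).
A major seventh down from B3 is C3.
A minor second up from C3 is Db3.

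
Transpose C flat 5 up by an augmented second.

D 5

Counting two letter names up from C lands on D.
Moving 3 semitones up from Cb5 (the size of an augmented second) reaches D5.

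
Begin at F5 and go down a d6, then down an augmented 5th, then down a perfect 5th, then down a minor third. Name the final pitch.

A diminished sixth down from F5 is A#4.
Down an augmented fifth from A#4: D4 (8 semitones down).
Down a perfect fifth from D4: G3 (7 semitones down).
A minor third down from G3 is E3.

E3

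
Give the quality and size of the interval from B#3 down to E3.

augmented fifth

Descending from B#3 to E3 is the same interval as ascending E3 to B#3.
E to B spans five letter names (E-F-G-A-B) — that makes it a fifth of some quality.
E3 to B#3 spans 8 semitones — one semitone wider than the perfect fifth (7) — giving an augmented fifth.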